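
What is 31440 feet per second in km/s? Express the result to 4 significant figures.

9.583 km/s

1 foot per second = 0.000304800 km/s.
Thus 31440 × 0.000304800 ≈ 9.583 km/s.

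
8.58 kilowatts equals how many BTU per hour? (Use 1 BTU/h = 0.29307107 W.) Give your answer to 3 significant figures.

29300 BTU/h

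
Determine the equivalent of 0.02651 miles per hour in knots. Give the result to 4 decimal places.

0.0230 knots

1 mph = 0.868976 knots.
Thus 0.02651 × 0.868976 ≈ 0.0230 kn.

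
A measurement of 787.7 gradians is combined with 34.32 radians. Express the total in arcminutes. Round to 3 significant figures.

161000 arcmin

787.7 grad = 42535.8 arcmin and 34.32 rad = 117983 arcmin.
42535.8 + 117983 ≈ 161000 arcmin.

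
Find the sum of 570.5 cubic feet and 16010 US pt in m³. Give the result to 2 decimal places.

23.73 cubic meters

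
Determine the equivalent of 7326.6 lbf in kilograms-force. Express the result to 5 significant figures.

3323.3 kilograms-force

1 pound-force = 0.453592 kilograms-force.
Thus 7326.6 × 0.453592 ≈ 3323.3 kgf.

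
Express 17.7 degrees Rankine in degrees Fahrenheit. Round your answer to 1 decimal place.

-442.0 degrees Fahrenheit

°R = °F + 459.67.
Applying the formula gives -442.0 °F.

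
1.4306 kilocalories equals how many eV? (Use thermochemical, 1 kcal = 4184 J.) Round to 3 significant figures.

3.74 × 10^22 electronvolts

1 kilocalorie = 2.61145 × 10^22 eV.
1.4306 × 2.61145 × 10^22 ≈ 3.74 × 10^22 eV.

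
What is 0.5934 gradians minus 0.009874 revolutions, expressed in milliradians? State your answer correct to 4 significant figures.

0.5934 grad = 9.32111 mrad and 0.009874 rev = 62.0402 mrad.
9.32111 − 62.0402 ≈ -52.72 mrad.

-52.72 mrad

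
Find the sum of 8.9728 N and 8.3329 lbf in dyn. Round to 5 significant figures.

4.6039 × 10^6 dyn

8.9728 N = 897280 dyn and 8.3329 lbf = 3.70666 × 10^6 dyn.
897280 + 3.70666 × 10^6 ≈ 4.6039 × 10^6 dyn.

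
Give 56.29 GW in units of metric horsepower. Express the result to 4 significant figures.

7.653 × 10^7 PS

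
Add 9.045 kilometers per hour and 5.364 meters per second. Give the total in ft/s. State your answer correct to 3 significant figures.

25.8 ft/s

9.045 km/h = 8.24311 ft/s and 5.364 m/s = 17.5984 ft/s.
8.24311 + 17.5984 ≈ 25.8 ft/s.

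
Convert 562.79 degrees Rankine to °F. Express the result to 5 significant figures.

°R = °F + 459.67.
Applying the formula gives 103.12 °F.

103.12 degrees Fahrenheit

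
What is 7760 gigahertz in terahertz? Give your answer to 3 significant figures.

1 gigahertz = 0.00100000 terahertz.
So 7760 × 0.00100000 ≈ 7.76 THz.

7.76 THz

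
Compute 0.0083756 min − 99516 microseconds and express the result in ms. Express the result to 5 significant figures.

403.02 ms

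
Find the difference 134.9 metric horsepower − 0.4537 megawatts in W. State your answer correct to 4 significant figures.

134.9 PS = 99218.8 W and 0.4537 MW = 453700 W.
99218.8 − 453700 ≈ -354500 W.

-354500 watts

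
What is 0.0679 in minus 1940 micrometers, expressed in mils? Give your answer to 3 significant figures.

-8.48 mil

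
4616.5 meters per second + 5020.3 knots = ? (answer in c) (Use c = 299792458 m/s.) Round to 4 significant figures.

2.401 × 10^-5 c

4616.5 m/s = 1.53990 × 10^-5 c and 5020.3 kn = 8.61484 × 10^-6 c.
1.53990 × 10^-5 + 8.61484 × 10^-6 ≈ 2.401 × 10^-5 c.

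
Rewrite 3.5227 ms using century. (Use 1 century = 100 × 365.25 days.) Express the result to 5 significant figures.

1.1163e-12 century

1 millisecond = 3.16881e-13 centuries.
Thus 3.5227 × 3.16881e-13 ≈ 1.1163e-12 century.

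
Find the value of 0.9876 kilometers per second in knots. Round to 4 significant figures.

1920 kn

1 km/s = 1943.84 knots.
Thus 0.9876 × 1943.84 ≈ 1920 kn.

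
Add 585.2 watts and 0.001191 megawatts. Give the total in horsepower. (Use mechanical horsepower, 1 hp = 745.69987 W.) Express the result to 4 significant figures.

2.382 hp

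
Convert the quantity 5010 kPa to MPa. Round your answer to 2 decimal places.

5.01 megapascals

1 kilopascal = 0.00100000 megapascals.
Thus 5010 × 0.00100000 ≈ 5.01 MPa.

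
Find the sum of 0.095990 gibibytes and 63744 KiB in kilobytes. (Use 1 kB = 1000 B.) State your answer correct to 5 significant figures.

0.095990 GiB = 103068 kB and 63744 KiB = 65273.9 kB.
103068 + 65273.9 ≈ 168340 kB.

168340 kilobytes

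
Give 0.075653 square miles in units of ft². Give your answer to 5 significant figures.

2.1091 × 10^6 ft²

1 square mile = 2.78784 × 10^7 square feet.
Thus 0.075653 × 2.78784 × 10^7 ≈ 2.1091 × 10^6 ft².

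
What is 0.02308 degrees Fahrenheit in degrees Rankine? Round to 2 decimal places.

459.69 degrees Rankine

°R = °F + 459.67.
Applying the formula gives 459.69 °R.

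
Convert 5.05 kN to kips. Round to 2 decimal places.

1.14 kip

1 kN = 0.224809 kips.
5.05 × 0.224809 ≈ 1.14 kip.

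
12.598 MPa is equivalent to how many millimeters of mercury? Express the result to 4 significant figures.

1 MPa = 7500.62 mmHg.
Then 12.598 × 7500.62 ≈ 94490 mmHg.

94490 millimeters of mercury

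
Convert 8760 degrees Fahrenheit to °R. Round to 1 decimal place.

9219.7 degrees Rankine

°R = °F + 459.67.
Applying the formula gives 9219.7 °R.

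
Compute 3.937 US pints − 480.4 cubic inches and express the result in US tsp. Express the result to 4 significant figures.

-1219 US teaspoons

3.937 US pt = 377.952 US tsp and 480.4 in³ = 1597.17 US tsp.
377.952 − 1597.17 ≈ -1219 US tsp.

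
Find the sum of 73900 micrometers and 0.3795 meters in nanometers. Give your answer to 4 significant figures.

73900 μm = 7.39000e+7 nm and 0.3795 m = 3.79500e+8 nm.
7.39000e+7 + 3.79500e+8 ≈ 4.534e+8 nm.

4.534e+8 nm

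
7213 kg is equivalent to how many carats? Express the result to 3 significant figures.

3.61 × 10^7 ct

1 kilogram = 5000.00 ct.
Then 7213 × 5000.00 ≈ 3.61 × 10^7 ct.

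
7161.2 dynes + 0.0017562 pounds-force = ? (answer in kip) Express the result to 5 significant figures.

1.7855e-5 kip

7161.2 dyn = 1.60990e-5 kip and 0.0017562 lbf = 1.75620e-6 kip.
1.60990e-5 + 1.75620e-6 ≈ 1.7855e-5 kip.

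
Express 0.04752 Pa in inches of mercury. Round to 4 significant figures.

1 pascal = 0.000295300 inHg.
So 0.04752 × 0.000295300 ≈ 1.403e-5 inHg.

1.403e-5 inches of mercury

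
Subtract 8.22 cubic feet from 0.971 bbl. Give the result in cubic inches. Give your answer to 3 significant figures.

-4780 cubic inches

0.971 bbl = 9420.64 in³ and 8.22 ft³ = 14204.2 in³.
9420.64 − 14204.2 ≈ -4780 in³.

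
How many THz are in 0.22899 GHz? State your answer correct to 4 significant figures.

1 GHz = 0.00100000 THz.
Thus 0.22899 × 0.00100000 ≈ 0.0002290 THz.

0.0002290 terahertz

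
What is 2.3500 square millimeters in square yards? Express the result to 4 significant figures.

1 square millimeter = 1.19599e-6 square yards.
Thus 2.3500 × 1.19599e-6 ≈ 2.811e-6 yd².

2.811e-6 square yards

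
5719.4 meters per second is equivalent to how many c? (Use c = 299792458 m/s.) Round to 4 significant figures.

1.908e-5 c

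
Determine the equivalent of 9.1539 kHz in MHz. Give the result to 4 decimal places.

0.0092 megahertz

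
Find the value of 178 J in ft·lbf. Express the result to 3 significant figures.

131 ft·lbf

1 joule = 0.737562 ft·lbf.
Then 178 × 0.737562 ≈ 131 ft·lbf.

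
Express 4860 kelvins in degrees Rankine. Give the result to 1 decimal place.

8748.0 degrees Rankine

°R = K × 9/5.
Applying the formula gives 8748.0 °R.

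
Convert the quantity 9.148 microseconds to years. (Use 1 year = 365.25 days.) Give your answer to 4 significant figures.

1 μs = 3.16881e-14 yr.
Then 9.148 × 3.16881e-14 ≈ 2.899e-13 yr.

2.899e-13 yr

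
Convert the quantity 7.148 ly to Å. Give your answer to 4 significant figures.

6.763e+26 Å

1 light-year = 9.46073e+25 Å.
Thus 7.148 × 9.46073e+25 ≈ 6.763e+26 Å.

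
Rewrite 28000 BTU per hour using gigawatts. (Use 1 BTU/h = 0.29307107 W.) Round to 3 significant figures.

8.21 × 10^-6 gigawatts

1 BTU/h = 2.93071 × 10^-10 gigawatts.
So 28000 × 2.93071 × 10^-10 ≈ 8.21 × 10^-6 GW.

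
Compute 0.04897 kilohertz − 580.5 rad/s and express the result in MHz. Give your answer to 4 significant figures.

-4.342e-5 MHz

0.04897 kHz = 4.89700e-5 MHz and 580.5 rad/s = 9.23894e-5 MHz.
4.89700e-5 − 9.23894e-5 ≈ -4.342e-5 MHz.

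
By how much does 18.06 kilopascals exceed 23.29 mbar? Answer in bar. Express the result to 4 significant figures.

18.06 kPa = 0.180600 bar and 23.29 mbar = 0.0232900 bar.
0.180600 − 0.0232900 ≈ 0.1573 bar.

0.1573 bar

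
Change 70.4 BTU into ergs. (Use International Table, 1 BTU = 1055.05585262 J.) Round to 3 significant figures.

7.43e+11 erg

1 British thermal unit = 1.05506e+10 erg.
So 70.4 × 1.05506e+10 ≈ 7.43e+11 erg.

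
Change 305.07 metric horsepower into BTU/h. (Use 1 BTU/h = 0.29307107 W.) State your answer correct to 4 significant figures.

1 PS = 2509.63 BTU/h.
Thus 305.07 × 2509.63 ≈ 765600 BTU/h.

765600 BTU per hour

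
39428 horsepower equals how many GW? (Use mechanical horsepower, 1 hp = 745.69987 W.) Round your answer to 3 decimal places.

1 hp = 7.45700 × 10^-7 GW.
So 39428 × 7.45700 × 10^-7 ≈ 0.029 GW.

0.029 gigawatts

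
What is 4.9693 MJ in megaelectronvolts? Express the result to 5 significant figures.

1 MJ = 6.24151 × 10^18 MeV.
Then 4.9693 × 6.24151 × 10^18 ≈ 3.1016 × 10^19 MeV.

3.1016 × 10^19 megaelectronvolts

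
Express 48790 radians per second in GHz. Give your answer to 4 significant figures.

7.765e-6 GHz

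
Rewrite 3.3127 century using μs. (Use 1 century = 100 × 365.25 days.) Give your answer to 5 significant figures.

1.0454e+16 μs

1 century = 3.15576e+15 microseconds.
Thus 3.3127 × 3.15576e+15 ≈ 1.0454e+16 μs.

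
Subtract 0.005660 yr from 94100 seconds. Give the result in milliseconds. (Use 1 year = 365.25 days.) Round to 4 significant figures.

-8.452e+7 ms

94100 s = 9.41000e+7 ms and 0.005660 yr = 1.78616e+8 ms.
9.41000e+7 − 1.78616e+8 ≈ -8.452e+7 ms.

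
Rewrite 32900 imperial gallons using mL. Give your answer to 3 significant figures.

1 imp gal = 4546.09 milliliters.
Then 32900 × 4546.09 ≈ 1.50e+8 mL.

1.50e+8 mL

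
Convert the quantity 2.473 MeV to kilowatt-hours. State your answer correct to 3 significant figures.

1.10 × 10^-19 kWh

1 MeV = 4.45049 × 10^-20 kilowatt-hours.
Thus 2.473 × 4.45049 × 10^-20 ≈ 1.10 × 10^-19 kWh.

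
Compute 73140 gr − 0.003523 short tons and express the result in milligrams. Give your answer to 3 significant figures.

73140 gr = 4.73939 × 10^6 mg and 0.003523 short ton = 3.19601 × 10^6 mg.
4.73939 × 10^6 − 3.19601 × 10^6 ≈ 1.54 × 10^6 mg.

1.54 × 10^6 mg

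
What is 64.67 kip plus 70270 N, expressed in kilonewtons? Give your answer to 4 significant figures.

357.9 kN

64.67 kip = 287.666 kN and 70270 N = 70.2700 kN.
287.666 + 70.2700 ≈ 357.9 kN.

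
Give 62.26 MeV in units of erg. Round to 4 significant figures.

9.975 × 10^-5 erg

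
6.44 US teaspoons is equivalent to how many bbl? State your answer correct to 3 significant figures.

0.000200 bbl

1 US teaspoon = 3.10020 × 10^-5 bbl.
So 6.44 × 3.10020 × 10^-5 ≈ 0.000200 bbl.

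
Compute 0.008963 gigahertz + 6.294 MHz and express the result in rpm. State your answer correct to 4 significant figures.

0.008963 GHz = 5.37780e+8 rpm and 6.294 MHz = 3.77640e+8 rpm.
5.37780e+8 + 3.77640e+8 ≈ 9.154e+8 rpm.

9.154e+8 rpm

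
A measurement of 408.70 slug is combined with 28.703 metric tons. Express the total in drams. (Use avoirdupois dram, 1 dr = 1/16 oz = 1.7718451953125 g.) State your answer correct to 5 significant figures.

1.9566e+7 drams

408.70 slug = 3.36628e+6 dr and 28.703 t = 1.61995e+7 dr.
3.36628e+6 + 1.61995e+7 ≈ 1.9566e+7 dr.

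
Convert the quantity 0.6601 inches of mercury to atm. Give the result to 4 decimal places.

0.0221 atm

1 inch of mercury = 0.0334211 atm.
Thus 0.6601 × 0.0334211 ≈ 0.0221 atm.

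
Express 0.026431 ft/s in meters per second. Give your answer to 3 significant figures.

0.00806 meters per second

1 foot per second = 0.304800 m/s.
Then 0.026431 × 0.304800 ≈ 0.00806 m/s.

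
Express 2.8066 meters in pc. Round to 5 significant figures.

9.0956 × 10^-17 parsecs

1 meter = 3.24078 × 10^-17 pc.
Then 2.8066 × 3.24078 × 10^-17 ≈ 9.0956 × 10^-17 pc.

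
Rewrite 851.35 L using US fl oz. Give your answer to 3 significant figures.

28800 US fl oz

1 liter = 33.8140 US fl oz.
Thus 851.35 × 33.8140 ≈ 28800 US fl oz.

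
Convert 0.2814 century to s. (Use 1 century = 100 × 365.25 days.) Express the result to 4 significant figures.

8.880e+8 seconds

1 century = 3.15576e+9 s.
0.2814 × 3.15576e+9 ≈ 8.880e+8 s.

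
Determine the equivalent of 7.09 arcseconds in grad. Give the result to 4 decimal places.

0.0022 grad

1 arcsecond = 0.000308642 gradians.
Then 7.09 × 0.000308642 ≈ 0.0022 grad.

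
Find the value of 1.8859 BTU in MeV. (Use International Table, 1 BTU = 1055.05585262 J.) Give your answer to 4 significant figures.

1.242 × 10^16 megaelectronvolts

1 BTU = 6.58514 × 10^15 megaelectronvolts.
1.8859 × 6.58514 × 10^15 ≈ 1.242 × 10^16 MeV.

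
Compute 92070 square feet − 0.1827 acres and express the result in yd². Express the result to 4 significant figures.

9346 yd²

92070 ft² = 10230.0 yd² and 0.1827 acre = 884.268 yd².
10230.0 − 884.268 ≈ 9346 yd².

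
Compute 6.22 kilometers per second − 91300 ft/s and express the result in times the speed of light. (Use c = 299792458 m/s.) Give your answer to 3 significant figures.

6.22 km/s = 2.07477 × 10^-5 c and 91300 ft/s = 9.28250 × 10^-5 c.
2.07477 × 10^-5 − 9.28250 × 10^-5 ≈ -7.21 × 10^-5 c.

-7.21 × 10^-5 c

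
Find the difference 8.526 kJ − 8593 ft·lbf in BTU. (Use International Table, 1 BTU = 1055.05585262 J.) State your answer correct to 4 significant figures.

-2.961 British thermal units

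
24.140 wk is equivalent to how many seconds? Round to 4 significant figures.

1.460 × 10^7 seconds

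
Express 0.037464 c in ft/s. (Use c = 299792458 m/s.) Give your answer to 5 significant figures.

3.6849 × 10^7 feet per second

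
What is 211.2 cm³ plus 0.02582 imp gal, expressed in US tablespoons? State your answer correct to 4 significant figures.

211.2 cm³ = 14.2830 US tbsp and 0.02582 imp gal = 7.93818 US tbsp.
14.2830 + 7.93818 ≈ 22.22 US tbsp.

22.22 US tbsp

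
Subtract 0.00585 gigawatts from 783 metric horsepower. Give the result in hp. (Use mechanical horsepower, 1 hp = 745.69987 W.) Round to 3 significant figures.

-7070 horsepower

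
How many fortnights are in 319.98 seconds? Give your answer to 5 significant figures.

1 second = 8.26720e-7 fortnight.
Then 319.98 × 8.26720e-7 ≈ 0.00026453 fortnight.

0.00026453 fortnight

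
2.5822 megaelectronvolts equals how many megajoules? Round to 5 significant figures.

4.1371 × 10^-19 megajoules

1 megaelectronvolt = 1.60218 × 10^-19 megajoules.
So 2.5822 × 1.60218 × 10^-19 ≈ 4.1371 × 10^-19 MJ.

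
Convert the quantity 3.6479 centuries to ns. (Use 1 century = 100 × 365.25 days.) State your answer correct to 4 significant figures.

1.151e+19 ns

1 century = 3.15576e+18 nanoseconds.
So 3.6479 × 3.15576e+18 ≈ 1.151e+19 ns.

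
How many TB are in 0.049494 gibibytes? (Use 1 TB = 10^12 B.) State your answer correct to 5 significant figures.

1 GiB = 0.00107374 TB.
0.049494 × 0.00107374 ≈ 5.3144e-5 TB.

5.3144e-5 terabytes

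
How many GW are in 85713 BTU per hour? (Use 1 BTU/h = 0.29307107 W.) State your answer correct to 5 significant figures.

1 BTU per hour = 2.93071e-10 GW.
Then 85713 × 2.93071e-10 ≈ 2.5120e-5 GW.

2.5120e-5 GW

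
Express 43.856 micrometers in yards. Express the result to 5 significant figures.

1 micrometer = 1.0936133 × 10^-6 yards.
Thus 43.856 × 1.0936133 × 10^-6 ≈ 4.7962 × 10^-5 yd.

4.7962 × 10^-5 yd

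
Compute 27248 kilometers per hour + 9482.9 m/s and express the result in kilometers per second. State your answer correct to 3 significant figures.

17.1 km/s

27248 km/h = 7.56889 km/s and 9482.9 m/s = 9.48290 km/s.
7.56889 + 9.48290 ≈ 17.1 km/s.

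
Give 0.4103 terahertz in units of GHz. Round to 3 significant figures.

1 terahertz = 1000.00 GHz.
Thus 0.4103 × 1000.00 ≈ 410 GHz.

410 GHz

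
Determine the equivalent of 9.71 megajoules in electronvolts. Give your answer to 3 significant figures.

6.06e+25 electronvolts

1 MJ = 6.24151e+24 eV.
So 9.71 × 6.24151e+24 ≈ 6.06e+25 eV.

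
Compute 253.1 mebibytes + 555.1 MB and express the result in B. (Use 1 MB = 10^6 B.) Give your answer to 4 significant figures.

8.205 × 10^8 B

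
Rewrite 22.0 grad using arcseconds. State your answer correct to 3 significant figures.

1 gradian = 3240.00 arcsec.
Thus 22.0 × 3240.00 ≈ 71300 arcsec.

71300 arcsec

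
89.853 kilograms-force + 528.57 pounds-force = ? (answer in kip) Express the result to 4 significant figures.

0.7267 kips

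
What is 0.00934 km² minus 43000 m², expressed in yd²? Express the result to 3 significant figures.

-40300 yd²

0.00934 km² = 11170.5 yd² and 43000 m² = 51427.6 yd².
11170.5 − 51427.6 ≈ -40300 yd².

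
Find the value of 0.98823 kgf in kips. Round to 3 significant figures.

0.00218 kips

1 kgf = 0.00220462 kip.
Thus 0.98823 × 0.00220462 ≈ 0.00218 kip.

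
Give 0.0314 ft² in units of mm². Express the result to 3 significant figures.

1 ft² = 92903.0 mm².
0.0314 × 92903.0 ≈ 2920 mm².

2920 square millimeters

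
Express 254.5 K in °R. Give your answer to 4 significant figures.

°R = K × 9/5.
Applying the formula gives 458.1 °R.

458.1 °R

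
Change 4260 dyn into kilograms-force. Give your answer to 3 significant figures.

0.00434 kgf

1 dyn = 1.01972 × 10^-6 kilograms-force.
So 4260 × 1.01972 × 10^-6 ≈ 0.00434 kgf.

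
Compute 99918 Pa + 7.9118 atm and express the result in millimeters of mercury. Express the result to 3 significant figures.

6760 millimeters of mercury

99918 Pa = 749.447 mmHg and 7.9118 atm = 6012.97 mmHg.
749.447 + 6012.97 ≈ 6760 mmHg.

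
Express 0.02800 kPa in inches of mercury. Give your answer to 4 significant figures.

0.008268 inHg

1 kPa = 0.295300 inHg.
Thus 0.02800 × 0.295300 ≈ 0.008268 inHg.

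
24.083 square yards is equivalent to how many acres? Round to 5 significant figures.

1 square yard = 0.000206612 acre.
Thus 24.083 × 0.000206612 ≈ 0.0049758 acre.

0.0049758 acre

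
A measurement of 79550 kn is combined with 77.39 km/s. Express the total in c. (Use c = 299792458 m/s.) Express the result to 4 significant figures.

0.0003947 times the speed of light

79550 kn = 0.000136508 c and 77.39 km/s = 0.000258145 c.
0.000136508 + 0.000258145 ≈ 0.0003947 c.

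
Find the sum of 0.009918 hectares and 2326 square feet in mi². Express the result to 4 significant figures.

0.0001217 mi²

0.009918 ha = 3.82936e-5 mi² and 2326 ft² = 8.34338e-5 mi².
3.82936e-5 + 8.34338e-5 ≈ 0.0001217 mi².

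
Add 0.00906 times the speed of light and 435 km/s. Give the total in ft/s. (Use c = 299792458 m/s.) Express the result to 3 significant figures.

0.00906 c = 8.91115 × 10^6 ft/s and 435 km/s = 1.42717 × 10^6 ft/s.
8.91115 × 10^6 + 1.42717 × 10^6 ≈ 1.03 × 10^7 ft/s.

1.03 × 10^7 ft/s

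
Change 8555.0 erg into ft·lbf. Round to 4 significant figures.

0.0006310 ft·lbf

1 erg = 7.37562 × 10^-8 foot-pounds.
Thus 8555.0 × 7.37562 × 10^-8 ≈ 0.0006310 ft·lbf.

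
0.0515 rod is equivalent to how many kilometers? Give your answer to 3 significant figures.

1 rod = 0.00502920 kilometers.
Then 0.0515 × 0.00502920 ≈ 0.000259 km.

0.000259 km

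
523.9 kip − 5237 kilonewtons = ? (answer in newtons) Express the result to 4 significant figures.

-2.907e+6 newtons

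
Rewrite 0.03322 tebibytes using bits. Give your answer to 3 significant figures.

2.92e+11 bits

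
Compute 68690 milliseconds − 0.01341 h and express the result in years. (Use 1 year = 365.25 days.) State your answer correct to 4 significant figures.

6.469 × 10^-7 years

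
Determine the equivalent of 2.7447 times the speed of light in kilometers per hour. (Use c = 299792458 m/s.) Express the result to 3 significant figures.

1 speed of light = 1.07925e+9 kilometers per hour.
Then 2.7447 × 1.07925e+9 ≈ 2.96e+9 km/h.

2.96e+9 kilometers per hour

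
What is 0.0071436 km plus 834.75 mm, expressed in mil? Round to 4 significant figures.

314100 mil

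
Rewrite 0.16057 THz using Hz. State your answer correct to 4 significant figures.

1.606e+11 Hz

1 THz = 1.00000e+12 Hz.
Then 0.16057 × 1.00000e+12 ≈ 1.606e+11 Hz.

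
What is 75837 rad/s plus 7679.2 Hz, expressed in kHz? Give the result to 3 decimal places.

19.749 kilohertz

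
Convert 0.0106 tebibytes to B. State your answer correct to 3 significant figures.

1.17 × 10^10 bytes

1 tebibyte = 1.09951 × 10^12 B.
So 0.0106 × 1.09951 × 10^12 ≈ 1.17 × 10^10 B.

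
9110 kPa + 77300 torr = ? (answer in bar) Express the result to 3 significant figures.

9110 kPa = 91.1000 bar and 77300 torr = 103.058 bar.
91.1000 + 103.058 ≈ 194 bar.

194 bar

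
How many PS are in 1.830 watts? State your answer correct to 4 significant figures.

0.002488 PS

1 W = 0.00135962 metric horsepower.
1.830 × 0.00135962 ≈ 0.002488 PS.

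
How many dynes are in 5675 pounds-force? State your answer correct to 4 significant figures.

1 pound-force = 444822 dynes.
5675 × 444822 ≈ 2.524 × 10^9 dyn.

2.524 × 10^9 dyn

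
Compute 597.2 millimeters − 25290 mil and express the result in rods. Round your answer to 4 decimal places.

597.2 mm = 0.118747 rod and 25290 mil = 0.127727 rod.
0.118747 − 0.127727 ≈ -0.0090 rod.

-0.0090 rods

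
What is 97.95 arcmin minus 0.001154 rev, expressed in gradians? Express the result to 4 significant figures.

97.95 arcmin = 1.81389 grad and 0.001154 rev = 0.461600 grad.
1.81389 − 0.461600 ≈ 1.352 grad.

1.352 grad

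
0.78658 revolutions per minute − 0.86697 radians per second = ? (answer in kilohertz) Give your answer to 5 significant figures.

-0.00012487 kilohertz

0.78658 rpm = 1.31097 × 10^-5 kHz and 0.86697 rad/s = 0.000137983 kHz.
1.31097 × 10^-5 − 0.000137983 ≈ -0.00012487 kHz.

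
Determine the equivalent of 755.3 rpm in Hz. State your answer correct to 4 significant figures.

12.59 Hz

1 rpm = 0.0166667 Hz.
Thus 755.3 × 0.0166667 ≈ 12.59 Hz.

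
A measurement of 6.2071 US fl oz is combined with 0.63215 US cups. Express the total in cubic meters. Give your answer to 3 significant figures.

0.000333 m³

6.2071 US fl oz = 0.000183566 m³ and 0.63215 US cup = 0.000149559 m³.
0.000183566 + 0.000149559 ≈ 0.000333 m³.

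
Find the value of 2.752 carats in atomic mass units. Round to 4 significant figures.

3.315e+23 u

1 carat = 1.20443e+23 u.
Thus 2.752 × 1.20443e+23 ≈ 3.315e+23 u.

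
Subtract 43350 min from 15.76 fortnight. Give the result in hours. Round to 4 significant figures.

15.76 fortnight = 5295.36 h and 43350 min = 722.500 h.
5295.36 − 722.500 ≈ 4573 h.

4573 hours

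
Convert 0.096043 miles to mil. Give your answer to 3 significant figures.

6.09e+6 mils

1 mile = 6.33600e+7 mil.
Thus 0.096043 × 6.33600e+7 ≈ 6.09e+6 mil.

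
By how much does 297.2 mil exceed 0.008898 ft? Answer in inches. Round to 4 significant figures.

0.1904 in

297.2 mil = 0.297200 in and 0.008898 ft = 0.106776 in.
0.297200 − 0.106776 ≈ 0.1904 in.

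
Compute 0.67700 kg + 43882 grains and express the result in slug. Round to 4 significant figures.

0.67700 kg = 0.0463892 slug and 43882 gr = 0.194842 slug.
0.0463892 + 0.194842 ≈ 0.2412 slug.

0.2412 slug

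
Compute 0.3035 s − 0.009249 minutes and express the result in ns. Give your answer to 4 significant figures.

-2.514 × 10^8 ns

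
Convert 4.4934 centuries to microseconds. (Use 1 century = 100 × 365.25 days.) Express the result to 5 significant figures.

1 century = 3.15576 × 10^15 microseconds.
Thus 4.4934 × 3.15576 × 10^15 ≈ 1.4180 × 10^16 μs.

1.4180 × 10^16 microseconds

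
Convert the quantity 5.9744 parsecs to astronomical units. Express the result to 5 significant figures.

1.2323e+6 au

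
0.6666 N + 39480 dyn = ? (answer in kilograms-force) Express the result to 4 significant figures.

0.6666 N = 0.0679743 kgf and 39480 dyn = 0.0402584 kgf.
0.0679743 + 0.0402584 ≈ 0.1082 kgf.

0.1082 kilograms-force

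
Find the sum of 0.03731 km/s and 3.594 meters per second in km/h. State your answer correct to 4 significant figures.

0.03731 km/s = 134.316 km/h and 3.594 m/s = 12.9384 km/h.
134.316 + 12.9384 ≈ 147.3 km/h.

147.3 kilometers per hour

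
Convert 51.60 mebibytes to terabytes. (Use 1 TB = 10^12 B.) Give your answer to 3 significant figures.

5.41 × 10^-5 TB

1 mebibyte = 1.04858 × 10^-6 TB.
Then 51.60 × 1.04858 × 10^-6 ≈ 5.41 × 10^-5 TB.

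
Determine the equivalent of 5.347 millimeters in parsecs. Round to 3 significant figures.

1.73 × 10^-19 parsecs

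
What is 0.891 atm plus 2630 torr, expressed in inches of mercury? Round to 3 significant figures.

130 inHg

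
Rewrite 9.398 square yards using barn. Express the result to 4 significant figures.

1 square yard = 8.36127e+27 barn.
Then 9.398 × 8.36127e+27 ≈ 7.858e+28 barn.

7.858e+28 barn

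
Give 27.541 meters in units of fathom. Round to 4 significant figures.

1 meter = 0.546807 fathoms.
27.541 × 0.546807 ≈ 15.06 fathom.

15.06 fathom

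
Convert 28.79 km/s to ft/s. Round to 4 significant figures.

1 kilometer per second = 3280.84 feet per second.
Thus 28.79 × 3280.84 ≈ 94460 ft/s.

94460 feet per second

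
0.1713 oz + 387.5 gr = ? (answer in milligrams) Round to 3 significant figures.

30000 milligrams

0.1713 oz = 4856.27 mg and 387.5 gr = 25109.6 mg.
4856.27 + 25109.6 ≈ 30000 mg.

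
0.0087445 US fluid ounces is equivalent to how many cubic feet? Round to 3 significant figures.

9.13e-6 cubic feet

1 US fl oz = 0.00104438 ft³.
Thus 0.0087445 × 0.00104438 ≈ 9.13e-6 ft³.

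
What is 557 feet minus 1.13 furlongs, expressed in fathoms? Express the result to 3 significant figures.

-31.5 fathom

557 ft = 92.8333 fathom and 1.13 furlong = 124.300 fathom.
92.8333 − 124.300 ≈ -31.5 fathom.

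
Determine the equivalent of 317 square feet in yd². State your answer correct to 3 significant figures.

1 square foot = 0.111111 square yards.
Then 317 × 0.111111 ≈ 35.2 yd².

35.2 yd²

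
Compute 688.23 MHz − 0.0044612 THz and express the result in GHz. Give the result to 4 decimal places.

-3.7730 gigahertz

688.23 MHz = 0.688230 GHz and 0.0044612 THz = 4.46120 GHz.
0.688230 − 4.46120 ≈ -3.7730 GHz.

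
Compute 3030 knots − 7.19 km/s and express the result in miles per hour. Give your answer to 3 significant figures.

3030 kn = 3486.86 mph and 7.19 km/s = 16083.6 mph.
3486.86 − 16083.6 ≈ -12600 mph.

-12600 miles per hour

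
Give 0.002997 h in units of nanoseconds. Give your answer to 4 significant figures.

1.079e+10 nanoseconds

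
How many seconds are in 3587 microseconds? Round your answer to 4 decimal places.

0.0036 s

1 μs = 1.00000e-6 s.
So 3587 × 1.00000e-6 ≈ 0.0036 s.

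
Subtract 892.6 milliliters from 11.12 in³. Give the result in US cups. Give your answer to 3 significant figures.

11.12 in³ = 0.770216 US cup and 892.6 mL = 3.77280 US cup.
0.770216 − 3.77280 ≈ -3.00 US cup.

-3.00 US cup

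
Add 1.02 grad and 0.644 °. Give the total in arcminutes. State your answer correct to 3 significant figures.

93.7 arcmin

1.02 grad = 55.0800 arcmin and 0.644 ° = 38.6400 arcmin.
55.0800 + 38.6400 ≈ 93.7 arcmin.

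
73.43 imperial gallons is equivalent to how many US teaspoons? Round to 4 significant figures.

67730 US teaspoons

1 imperial gallon = 922.330 US teaspoons.
So 73.43 × 922.330 ≈ 67730 US tsp.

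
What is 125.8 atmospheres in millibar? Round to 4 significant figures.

127500 millibar

1 atm = 1013.25 millibar.
125.8 × 1013.25 ≈ 127500 mbar.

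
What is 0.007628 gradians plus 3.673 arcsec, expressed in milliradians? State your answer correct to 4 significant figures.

0.007628 grad = 0.119820 mrad and 3.673 arcsec = 0.0178072 mrad.
0.119820 + 0.0178072 ≈ 0.1376 mrad.

0.1376 milliradians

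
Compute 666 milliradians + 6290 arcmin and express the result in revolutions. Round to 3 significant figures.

0.397 rev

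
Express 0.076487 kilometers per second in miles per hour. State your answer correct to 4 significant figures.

1 kilometer per second = 2236.94 mph.
So 0.076487 × 2236.94 ≈ 171.1 mph.

171.1 mph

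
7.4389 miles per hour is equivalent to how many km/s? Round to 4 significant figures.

1 mile per hour = 0.000447040 km/s.
7.4389 × 0.000447040 ≈ 0.003325 km/s.

0.003325 kilometers per second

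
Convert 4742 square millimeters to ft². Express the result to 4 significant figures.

0.05104 ft²

1 mm² = 1.07639 × 10^-5 square feet.
So 4742 × 1.07639 × 10^-5 ≈ 0.05104 ft².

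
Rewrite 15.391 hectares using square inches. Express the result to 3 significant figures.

2.39e+8 in²

1 hectare = 1.55000e+7 in².
Thus 15.391 × 1.55000e+7 ≈ 2.39e+8 in².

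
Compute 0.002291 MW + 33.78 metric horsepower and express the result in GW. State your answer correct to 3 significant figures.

0.002291 MW = 2.29100 × 10^-6 GW and 33.78 PS = 2.48451 × 10^-5 GW.
2.29100 × 10^-6 + 2.48451 × 10^-5 ≈ 2.71 × 10^-5 GW.

2.71 × 10^-5 gigawatts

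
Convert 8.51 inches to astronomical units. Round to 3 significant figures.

1.44 × 10^-12 astronomical units

1 in = 1.69789 × 10^-13 au.
Thus 8.51 × 1.69789 × 10^-13 ≈ 1.44 × 10^-12 au.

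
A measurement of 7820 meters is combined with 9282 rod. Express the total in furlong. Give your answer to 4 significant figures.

270.9 furlong

7820 m = 38.8730 furlong and 9282 rod = 232.050 furlong.
38.8730 + 232.050 ≈ 270.9 furlong.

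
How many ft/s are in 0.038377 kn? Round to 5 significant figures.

1 knot = 1.68781 ft/s.
Thus 0.038377 × 1.68781 ≈ 0.064773 ft/s.

0.064773 ft/s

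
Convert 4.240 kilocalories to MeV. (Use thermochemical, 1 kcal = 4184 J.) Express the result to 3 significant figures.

1.11 × 10^17 MeV

1 kilocalorie = 2.61145 × 10^16 MeV.
Thus 4.240 × 2.61145 × 10^16 ≈ 1.11 × 10^17 MeV.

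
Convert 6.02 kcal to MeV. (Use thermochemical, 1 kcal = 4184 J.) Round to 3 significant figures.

1.57e+17 megaelectronvolts

1 kcal = 2.61145e+16 megaelectronvolts.
So 6.02 × 2.61145e+16 ≈ 1.57e+17 MeV.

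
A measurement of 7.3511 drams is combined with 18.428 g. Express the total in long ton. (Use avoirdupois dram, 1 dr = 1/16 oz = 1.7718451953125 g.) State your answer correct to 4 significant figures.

7.3511 dr = 1.28193 × 10^-5 long ton and 18.428 g = 1.81370 × 10^-5 long ton.
1.28193 × 10^-5 + 1.81370 × 10^-5 ≈ 3.096 × 10^-5 long ton.

3.096 × 10^-5 long ton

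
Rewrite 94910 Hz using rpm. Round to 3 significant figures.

5.69e+6 rpm

1 hertz = 60.0000 revolutions per minute.
94910 × 60.0000 ≈ 5.69e+6 rpm.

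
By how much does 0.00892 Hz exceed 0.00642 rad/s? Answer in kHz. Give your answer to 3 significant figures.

7.90 × 10^-6 kHz

0.00892 Hz = 8.92000 × 10^-6 kHz and 0.00642 rad/s = 1.02177 × 10^-6 kHz.
8.92000 × 10^-6 − 1.02177 × 10^-6 ≈ 7.90 × 10^-6 kHz.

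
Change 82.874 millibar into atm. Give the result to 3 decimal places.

1 millibar = 0.000986923 atm.
Thus 82.874 × 0.000986923 ≈ 0.082 atm.

0.082 atm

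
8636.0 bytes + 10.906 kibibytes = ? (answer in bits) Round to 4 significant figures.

158400 bit

8636.0 B = 69088.0 bit and 10.906 KiB = 89342.0 bit.
69088.0 + 89342.0 ≈ 158400 bit.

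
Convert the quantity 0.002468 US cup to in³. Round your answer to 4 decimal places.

0.0356 in³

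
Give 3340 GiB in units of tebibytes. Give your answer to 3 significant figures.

1 gibibyte = 0.0009765625 tebibytes.
So 3340 × 0.0009765625 ≈ 3.26 TiB.

3.26 tebibytes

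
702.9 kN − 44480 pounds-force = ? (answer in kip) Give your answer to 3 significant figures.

114 kips

702.9 kN = 158.018 kip and 44480 lbf = 44.4800 kip.
158.018 − 44.4800 ≈ 114 kip.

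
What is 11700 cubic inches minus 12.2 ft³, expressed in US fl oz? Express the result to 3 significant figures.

11700 in³ = 6483.12 US fl oz and 12.2 ft³ = 11681.6 US fl oz.
6483.12 − 11681.6 ≈ -5200 US fl oz.

-5200 US fluid ounces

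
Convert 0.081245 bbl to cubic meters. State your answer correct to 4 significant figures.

0.01292 cubic meters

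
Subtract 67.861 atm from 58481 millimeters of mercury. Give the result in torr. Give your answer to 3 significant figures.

58481 mmHg = 58481.0 torr and 67.861 atm = 51574.4 torr.
58481.0 − 51574.4 ≈ 6910 torr.

6910 torr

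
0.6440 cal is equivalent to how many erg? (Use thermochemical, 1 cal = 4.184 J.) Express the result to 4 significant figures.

2.694e+7 erg

1 calorie = 4.18400e+7 ergs.
So 0.6440 × 4.18400e+7 ≈ 2.694e+7 erg.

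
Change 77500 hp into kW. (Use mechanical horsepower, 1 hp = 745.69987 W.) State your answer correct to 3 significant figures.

57800 kilowatts

1 hp = 0.745700 kW.
Thus 77500 × 0.745700 ≈ 57800 kW.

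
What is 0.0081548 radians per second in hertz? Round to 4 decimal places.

0.0013 hertz

1 radian per second = 0.159155 hertz.
0.0081548 × 0.159155 ≈ 0.0013 Hz.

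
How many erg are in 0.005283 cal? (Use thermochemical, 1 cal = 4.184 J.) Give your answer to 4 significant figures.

221000 erg

1 calorie = 4.18400e+7 ergs.
Thus 0.005283 × 4.18400e+7 ≈ 221000 erg.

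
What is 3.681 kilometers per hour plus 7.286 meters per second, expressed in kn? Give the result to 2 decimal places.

3.681 km/h = 1.98758 kn and 7.286 m/s = 14.1629 kn.
1.98758 + 14.1629 ≈ 16.15 kn.

16.15 kn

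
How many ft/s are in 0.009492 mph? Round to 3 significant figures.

1 mph = 1.46667 ft/s.
0.009492 × 1.46667 ≈ 0.0139 ft/s.

0.0139 ft/s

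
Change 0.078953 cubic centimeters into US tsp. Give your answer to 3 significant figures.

0.0160 US tsp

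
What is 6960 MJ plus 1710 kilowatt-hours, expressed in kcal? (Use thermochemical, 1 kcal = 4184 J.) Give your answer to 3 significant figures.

3.13 × 10^6 kcal

6960 MJ = 1.66348 × 10^6 kcal and 1710 kWh = 1.47132 × 10^6 kcal.
1.66348 × 10^6 + 1.47132 × 10^6 ≈ 3.13 × 10^6 kcal.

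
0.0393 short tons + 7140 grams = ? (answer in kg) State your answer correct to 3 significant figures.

42.8 kg

0.0393 short ton = 35.6524 kg and 7140 g = 7.14000 kg.
35.6524 + 7.14000 ≈ 42.8 kg.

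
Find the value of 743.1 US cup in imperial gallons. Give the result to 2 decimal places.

38.67 imperial gallons

1 US cup = 0.0520421 imp gal.
743.1 × 0.0520421 ≈ 38.67 imp gal.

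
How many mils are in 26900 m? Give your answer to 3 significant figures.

1.06 × 10^9 mil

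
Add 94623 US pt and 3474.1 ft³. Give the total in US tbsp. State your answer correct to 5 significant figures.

9.6809e+6 US tablespoons

94623 US pt = 3.02794e+6 US tbsp and 3474.1 ft³ = 6.65295e+6 US tbsp.
3.02794e+6 + 6.65295e+6 ≈ 9.6809e+6 US tbsp.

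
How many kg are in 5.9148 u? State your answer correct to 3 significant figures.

9.82 × 10^-27 kilograms

1 atomic mass unit = 1.66054 × 10^-27 kg.
So 5.9148 × 1.66054 × 10^-27 ≈ 9.82 × 10^-27 kg.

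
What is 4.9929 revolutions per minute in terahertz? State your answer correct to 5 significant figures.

8.3215 × 10^-14 terahertz

1 revolution per minute = 1.66667 × 10^-14 terahertz.
Then 4.9929 × 1.66667 × 10^-14 ≈ 8.3215 × 10^-14 THz.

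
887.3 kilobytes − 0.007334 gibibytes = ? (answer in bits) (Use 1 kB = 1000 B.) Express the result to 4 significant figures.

-5.590e+7 bits

887.3 kB = 7.09840e+6 bit and 0.007334 GiB = 6.29986e+7 bit.
7.09840e+6 − 6.29986e+7 ≈ -5.590e+7 bit.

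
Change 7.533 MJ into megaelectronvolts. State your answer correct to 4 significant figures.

1 megajoule = 6.24151e+18 MeV.
So 7.533 × 6.24151e+18 ≈ 4.702e+19 MeV.

4.702e+19 megaelectronvolts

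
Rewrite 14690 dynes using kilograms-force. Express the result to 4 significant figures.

0.01498 kgf

1 dyn = 1.01972 × 10^-6 kgf.
14690 × 1.01972 × 10^-6 ≈ 0.01498 kgf.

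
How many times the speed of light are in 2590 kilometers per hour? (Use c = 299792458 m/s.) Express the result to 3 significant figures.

1 kilometer per hour = 9.26567e-10 times the speed of light.
Thus 2590 × 9.26567e-10 ≈ 2.40e-6 c.

2.40e-6 times the speed of light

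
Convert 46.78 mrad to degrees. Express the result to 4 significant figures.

2.680 °

1 mrad = 0.0572958 °.
Thus 46.78 × 0.0572958 ≈ 2.680 °.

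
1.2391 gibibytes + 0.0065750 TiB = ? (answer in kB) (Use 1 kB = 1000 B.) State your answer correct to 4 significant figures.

8.560 × 10^6 kilobytes

1.2391 GiB = 1.33047 × 10^6 kB and 0.0065750 TiB = 7.22929 × 10^6 kB.
1.33047 × 10^6 + 7.22929 × 10^6 ≈ 8.560 × 10^6 kB.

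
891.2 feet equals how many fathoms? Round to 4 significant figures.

148.5 fathoms

1 foot = 0.166667 fathom.
891.2 × 0.166667 ≈ 148.5 fathom.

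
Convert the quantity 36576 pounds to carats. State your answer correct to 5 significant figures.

1 pound = 2267.96 carats.
So 36576 × 2267.96 ≈ 8.2953 × 10^7 ct.

8.2953 × 10^7 carats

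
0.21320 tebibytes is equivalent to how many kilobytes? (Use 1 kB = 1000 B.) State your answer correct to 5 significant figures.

1 tebibyte = 1.09951 × 10^9 kB.
0.21320 × 1.09951 × 10^9 ≈ 2.3442 × 10^8 kB.

2.3442 × 10^8 kilobytes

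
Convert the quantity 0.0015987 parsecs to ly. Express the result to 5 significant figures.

1 parsec = 3.26156 light-years.
So 0.0015987 × 3.26156 ≈ 0.0052143 ly.

0.0052143 ly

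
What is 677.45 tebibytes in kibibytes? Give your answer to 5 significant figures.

7.2741e+11 kibibytes

1 TiB = 1.07374e+9 KiB.
677.45 × 1.07374e+9 ≈ 7.2741e+11 KiB.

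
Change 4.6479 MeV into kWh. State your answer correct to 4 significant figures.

1 MeV = 4.45049e-20 kWh.
Then 4.6479 × 4.45049e-20 ≈ 2.069e-19 kWh.

2.069e-19 kWh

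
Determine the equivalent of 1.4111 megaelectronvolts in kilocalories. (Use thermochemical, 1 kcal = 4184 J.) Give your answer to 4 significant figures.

5.404e-17 kcal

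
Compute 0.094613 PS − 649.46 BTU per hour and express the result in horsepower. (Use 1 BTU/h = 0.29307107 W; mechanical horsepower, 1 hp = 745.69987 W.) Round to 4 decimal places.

0.094613 PS = 0.0933187 hp and 649.46 BTU/h = 0.255247 hp.
0.0933187 − 0.255247 ≈ -0.1619 hp.

-0.1619 hp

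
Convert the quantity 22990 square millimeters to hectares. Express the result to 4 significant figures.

1 square millimeter = 1.00000 × 10^-10 ha.
Then 22990 × 1.00000 × 10^-10 ≈ 2.299 × 10^-6 ha.

2.299 × 10^-6 ha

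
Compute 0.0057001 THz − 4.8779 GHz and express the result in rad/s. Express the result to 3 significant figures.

0.0057001 THz = 3.58148 × 10^10 rad/s and 4.8779 GHz = 3.06487 × 10^10 rad/s.
3.58148 × 10^10 − 3.06487 × 10^10 ≈ 5.17 × 10^9 rad/s.

5.17 × 10^9 rad/s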